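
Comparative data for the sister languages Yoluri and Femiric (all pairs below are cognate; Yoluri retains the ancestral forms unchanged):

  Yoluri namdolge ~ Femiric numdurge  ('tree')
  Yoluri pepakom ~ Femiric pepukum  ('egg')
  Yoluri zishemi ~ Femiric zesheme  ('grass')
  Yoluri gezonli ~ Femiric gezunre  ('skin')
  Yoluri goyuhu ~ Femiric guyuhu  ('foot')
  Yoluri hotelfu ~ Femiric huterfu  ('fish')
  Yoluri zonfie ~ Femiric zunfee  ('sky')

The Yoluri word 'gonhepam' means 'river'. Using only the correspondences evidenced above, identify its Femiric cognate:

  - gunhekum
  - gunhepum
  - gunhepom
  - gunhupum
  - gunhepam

gezonli ~ gezunre, zonfie ~ zunfee — Yoluri o corresponds to Femiric u after a consonant, before a nasal.
namdolge ~ numdurge — Yoluri a corresponds to Femiric u after a consonant, before a nasal.
Applying these to Yoluri 'gonhepam':
  gonhepam → gunhepam   (o→u after a consonant, before a nasal)
  gunhepam → gunhepum   (a→u after a consonant, before a nasal)
So the Femiric cognate is 'gunhepum'.

gunhepum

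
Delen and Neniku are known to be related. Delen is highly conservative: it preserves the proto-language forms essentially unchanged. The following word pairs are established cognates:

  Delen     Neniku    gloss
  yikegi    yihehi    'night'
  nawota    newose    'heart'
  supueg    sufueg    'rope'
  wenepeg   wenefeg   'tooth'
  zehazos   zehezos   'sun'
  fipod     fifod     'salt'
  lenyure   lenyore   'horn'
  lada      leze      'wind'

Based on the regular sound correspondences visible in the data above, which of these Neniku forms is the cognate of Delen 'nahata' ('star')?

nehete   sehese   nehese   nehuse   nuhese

nawota ~ newose, zehazos ~ zehezos — Delen a corresponds to Neniku e after a consonant, before a consonant other than r, m, n, p, b, f, v.
nawota ~ newose — Delen t corresponds to Neniku s between vowels (before a back vowel).
nawota ~ newose, lada ~ leze — Delen a corresponds to Neniku e word-finally.
Applying these to Delen 'nahata':
  nahata → nehata   (a→e after a consonant, before a consonant other than r, m, n, p, b, f, v)
  nehata → neheta   (a→e after a consonant, before a consonant other than r, m, n, p, b, f, v)
  neheta → nehesa   (t→s between vowels (before a back vowel))
  nehesa → nehese   (a→e word-finally)
So the Neniku cognate is 'nehese'.

nehese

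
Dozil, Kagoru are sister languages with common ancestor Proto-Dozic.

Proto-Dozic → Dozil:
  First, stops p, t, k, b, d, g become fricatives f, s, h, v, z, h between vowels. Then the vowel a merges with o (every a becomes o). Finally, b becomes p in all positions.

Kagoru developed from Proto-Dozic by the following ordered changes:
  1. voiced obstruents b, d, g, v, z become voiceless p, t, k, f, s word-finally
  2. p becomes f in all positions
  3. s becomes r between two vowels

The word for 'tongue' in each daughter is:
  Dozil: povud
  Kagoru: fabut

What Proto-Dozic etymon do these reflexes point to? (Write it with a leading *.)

Position 2: Dozil has o, Kagoru has a. Kagoru preserves a here (none of its changes turn any other segment into a), so the proto-segment is *a.
Position 3: Dozil has v, Kagoru has b. Kagoru preserves b here (none of its changes turn any other segment into b), so the proto-segment is *b.
Continuing position by position gives *pabud; check it forward:
Dozil: start from *pabud.
  rule 1 (intervocalic lenition): pabud → pavud
  rule 2 (vowel merger): pavud → povud
  rule 3: no change — povud
  ⇒ Dozil povud
Kagoru: start from *pabud.
  rule 1 (final devoicing): pabud → pabut
  rule 2 (unconditioned shift): pabut → fabut
  rule 3: no change — fabut
  ⇒ Kagoru fabut
Only *pabud yields all of Dozil povud, Kagoru fabut.

*pabud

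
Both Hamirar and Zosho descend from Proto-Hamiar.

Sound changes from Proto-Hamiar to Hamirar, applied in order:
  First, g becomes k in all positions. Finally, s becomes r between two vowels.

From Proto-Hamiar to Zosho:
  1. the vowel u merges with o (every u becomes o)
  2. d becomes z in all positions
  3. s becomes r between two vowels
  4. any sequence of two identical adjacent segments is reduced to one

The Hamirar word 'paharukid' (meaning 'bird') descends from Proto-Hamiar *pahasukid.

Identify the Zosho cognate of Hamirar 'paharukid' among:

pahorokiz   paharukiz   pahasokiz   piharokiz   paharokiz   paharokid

Zosho: *pahasukid
  pahasukid → pahasokid   [vowel merger]
  pahasokid → pahasokiz   [unconditioned shift]
  pahasokiz → paharokiz   [rhotacism]
  paharokiz (rule 4 does not apply)
  giving Zosho paharokiz.

paharokiz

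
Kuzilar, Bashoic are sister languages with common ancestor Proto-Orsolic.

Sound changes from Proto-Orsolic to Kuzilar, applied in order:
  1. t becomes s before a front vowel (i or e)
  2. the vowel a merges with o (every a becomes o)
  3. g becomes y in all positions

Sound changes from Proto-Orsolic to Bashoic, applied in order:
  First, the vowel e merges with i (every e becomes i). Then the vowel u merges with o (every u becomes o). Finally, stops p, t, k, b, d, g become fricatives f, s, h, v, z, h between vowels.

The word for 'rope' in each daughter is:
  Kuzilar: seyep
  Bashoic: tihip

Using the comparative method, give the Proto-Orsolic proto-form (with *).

Position 1: Kuzilar has s, Bashoic has t. Bashoic preserves t here (none of its changes turn any other segment into t), so the proto-segment is *t.
Position 2: Kuzilar has e, Bashoic has i. Kuzilar preserves e here (none of its changes turn any other segment into e), so the proto-segment is *e.
Position 4: Kuzilar has e, Bashoic has i. Kuzilar preserves e here (none of its changes turn any other segment into e), so the proto-segment is *e.
This points to *tegep. Verify forward in each daughter:
Kuzilar: start from *tegep.
  rule 1 (palatalisation): tegep → segep
  rule 2: no change — segep
  rule 3 (unconditioned shift): segep → seyep
  ⇒ Kuzilar seyep
Bashoic: *tegep > tigip > tihip  (by vowel merger, intervocalic lenition)
Only *tegep yields all of Kuzilar seyep, Bashoic tihip.

*tegep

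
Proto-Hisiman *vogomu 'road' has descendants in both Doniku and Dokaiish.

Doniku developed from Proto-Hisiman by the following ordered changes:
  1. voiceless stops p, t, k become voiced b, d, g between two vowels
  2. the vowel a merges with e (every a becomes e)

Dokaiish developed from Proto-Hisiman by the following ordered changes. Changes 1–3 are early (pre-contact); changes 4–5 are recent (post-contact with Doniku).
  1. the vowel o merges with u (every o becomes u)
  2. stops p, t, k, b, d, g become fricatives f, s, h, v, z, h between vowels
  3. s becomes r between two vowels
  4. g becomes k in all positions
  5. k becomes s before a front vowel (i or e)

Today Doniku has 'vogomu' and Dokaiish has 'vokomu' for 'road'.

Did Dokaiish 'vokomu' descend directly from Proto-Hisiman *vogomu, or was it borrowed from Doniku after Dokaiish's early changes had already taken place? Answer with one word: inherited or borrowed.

If inherited, *vogomu would pass through all of Dokaiish's changes:
Dokaiish: start from *vogomu.
  rule 1 (vowel merger): vogomu → vugumu
  rule 2 (intervocalic lenition): vugumu → vuhumu
  rule 3: no change — vuhumu
  rule 4: no change — vuhumu
  rule 5: no change — vuhumu
  ⇒ Dokaiish vuhumu
If borrowed from Doniku 'vogomu' after the early changes, it would undergo only the recent ones:
  rule 4 (unconditioned shift): vogomu → vokomu
  rule 5 (palatalisation): no change (vokomu)
  ⇒ as a loan: vokomu
Dokaiish 'vokomu' matches the loan outcome 'vokomu', not the inherited 'vuhumu' — it skipped the early Dokaiish changes, so it was borrowed from Doniku.

borrowed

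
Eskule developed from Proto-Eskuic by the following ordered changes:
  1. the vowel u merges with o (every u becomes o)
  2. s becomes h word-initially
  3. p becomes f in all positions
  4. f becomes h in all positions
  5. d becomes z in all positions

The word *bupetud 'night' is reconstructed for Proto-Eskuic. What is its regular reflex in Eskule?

bohetoz

Eskule: start from *bupetud.
  rule 1 (vowel merger): bupetud → bopetod
  rule 2: no change — bopetod
  rule 3 (unconditioned shift): bopetod → bofetod
  rule 4 (unconditioned shift): bofetod → bohetod
  rule 5 (unconditioned shift): bohetod → bohetoz
  ⇒ Eskule bohetoz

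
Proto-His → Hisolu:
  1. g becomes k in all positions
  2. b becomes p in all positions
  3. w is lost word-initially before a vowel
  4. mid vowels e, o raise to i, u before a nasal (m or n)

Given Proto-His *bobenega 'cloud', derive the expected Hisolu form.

Hisolu: *bobenega > bobeneka > popeneka > popineka  (by unconditioned shift, unconditioned shift, pre-nasal raising)

popineka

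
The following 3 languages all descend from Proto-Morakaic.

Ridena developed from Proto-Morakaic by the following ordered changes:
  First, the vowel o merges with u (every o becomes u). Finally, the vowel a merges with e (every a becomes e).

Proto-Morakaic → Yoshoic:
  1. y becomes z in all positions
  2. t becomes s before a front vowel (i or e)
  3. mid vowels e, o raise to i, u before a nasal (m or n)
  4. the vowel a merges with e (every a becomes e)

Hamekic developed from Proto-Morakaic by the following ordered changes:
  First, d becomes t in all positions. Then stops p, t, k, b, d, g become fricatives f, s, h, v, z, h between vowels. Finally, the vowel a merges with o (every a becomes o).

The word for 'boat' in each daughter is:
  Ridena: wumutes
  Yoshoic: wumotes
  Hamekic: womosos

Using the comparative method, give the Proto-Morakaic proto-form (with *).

*womotas

Position 4: Ridena has u, Yoshoic has o, Hamekic has o. Yoshoic preserves o here (none of its changes turn any other segment into o), so the proto-segment is *o.
Position 6: Ridena has e, Yoshoic has e, Hamekic has o. Taking the neighbouring segments as reconstructed: Ridena e could go back to *a or *e; Yoshoic e can only go back to *a; Hamekic o could go back to *a or *o — the one source consistent with every daughter is *a.
Position 5: Ridena has t, Yoshoic has t, Hamekic has s. Ridena preserves t here (none of its changes turn any other segment into t), so the proto-segment is *t.
Continuing position by position gives *womotas; check it forward:
Ridena: start from *womotas.
  rule 1 (vowel merger): womotas → wumutas
  rule 2 (vowel merger): wumutas → wumutes
  ⇒ Ridena wumutes
Yoshoic: start from *womotas.
  rule 1: no change — womotas
  rule 2: no change — womotas
  rule 3 (pre-nasal raising): womotas → wumotas
  rule 4 (vowel merger): wumotas → wumotes
  ⇒ Yoshoic wumotes
Hamekic: start from *womotas.
  rule 1: no change — womotas
  rule 2 (intervocalic lenition): womotas → womosas
  rule 3 (vowel merger): womosas → womosos
  ⇒ Hamekic womosos
Only *womotas yields all of Ridena wumutes, Yoshoic wumotes, Hamekic womosos.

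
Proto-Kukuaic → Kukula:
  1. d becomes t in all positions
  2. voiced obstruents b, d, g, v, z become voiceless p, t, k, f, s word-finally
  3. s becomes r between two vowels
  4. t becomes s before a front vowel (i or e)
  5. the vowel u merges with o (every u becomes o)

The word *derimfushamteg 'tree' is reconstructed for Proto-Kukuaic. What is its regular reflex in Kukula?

Kukula: *derimfushamteg
  derimfushamteg → terimfushamteg   [unconditioned shift]
  terimfushamteg → terimfushamtek   [final devoicing]
  terimfushamtek (rule 3 does not apply)
  terimfushamtek → serimfushamsek   [palatalisation]
  serimfushamsek → serimfoshamsek   [vowel merger]
  giving Kukula serimfoshamsek.

serimfoshamsek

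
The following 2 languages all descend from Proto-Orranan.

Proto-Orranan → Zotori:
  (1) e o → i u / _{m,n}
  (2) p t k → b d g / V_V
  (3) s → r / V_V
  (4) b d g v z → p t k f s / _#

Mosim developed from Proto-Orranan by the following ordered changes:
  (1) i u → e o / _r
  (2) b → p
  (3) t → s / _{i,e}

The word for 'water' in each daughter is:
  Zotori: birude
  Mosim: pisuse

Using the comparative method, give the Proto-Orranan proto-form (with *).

*bisute

Position 3: Zotori has r, Mosim has s. Taking the neighbouring segments as reconstructed: Zotori r could go back to *s or *r; Mosim s can only go back to *s — the one source consistent with every daughter is *s.
Position 1: Zotori has b, Mosim has p. Taking the neighbouring segments as reconstructed: Zotori b can only go back to *b; Mosim p could go back to *p or *b — the one source consistent with every daughter is *b.
Position 5: Zotori has d, Mosim has s. Taking the neighbouring segments as reconstructed: Zotori d could go back to *t or *d; Mosim s could go back to *t or *s — the one source consistent with every daughter is *t.
Verify the candidate proto-form against each daughter:
Zotori: *bisute > bisude > birude  (by intervocalic voicing, rhotacism)
Mosim: *bisute
  bisute (rule 1 does not apply)
  bisute → pisute   [unconditioned shift]
  pisute → pisuse   [palatalisation]
  giving Mosim pisuse.
No other proto-form is consistent with every reflex, so the reconstruction is *bisute.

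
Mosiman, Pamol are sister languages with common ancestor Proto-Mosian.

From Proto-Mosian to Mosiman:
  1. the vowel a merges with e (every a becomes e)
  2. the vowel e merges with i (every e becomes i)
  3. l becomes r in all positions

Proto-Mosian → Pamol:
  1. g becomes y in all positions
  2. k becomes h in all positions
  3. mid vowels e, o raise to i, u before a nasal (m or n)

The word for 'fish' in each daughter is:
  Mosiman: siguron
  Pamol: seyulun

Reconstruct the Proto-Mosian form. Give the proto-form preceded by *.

*segulon

Position 6: Mosiman has o, Pamol has u. Mosiman preserves o here (none of its changes turn any other segment into o), so the proto-segment is *o.
Position 2: Mosiman has i, Pamol has e. Pamol preserves e here (none of its changes turn any other segment into e), so the proto-segment is *e.
Position 3: Mosiman has g, Pamol has y. Mosiman preserves g here (none of its changes turn any other segment into g), so the proto-segment is *g.
This points to *segulon. Verify forward in each daughter:
Mosiman: start from *segulon.
  rule 1: no change — segulon
  rule 2 (vowel merger): segulon → sigulon
  rule 3 (unconditioned shift): sigulon → siguron
  ⇒ Mosiman siguron
Pamol: start from *segulon.
  rule 1 (unconditioned shift): segulon → seyulon
  rule 2: no change — seyulon
  rule 3 (pre-nasal raising): seyulon → seyulun
  ⇒ Pamol seyulun
*segulon is the unique common source.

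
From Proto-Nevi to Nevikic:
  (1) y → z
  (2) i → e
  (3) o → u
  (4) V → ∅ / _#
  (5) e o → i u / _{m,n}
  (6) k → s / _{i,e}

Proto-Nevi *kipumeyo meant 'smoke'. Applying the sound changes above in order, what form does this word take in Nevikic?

Nevikic: *kipumeyo > kipumezo > kepumezo > kepumezu > kepumez > sepumez  (by unconditioned shift, vowel merger, vowel merger, apocope, palatalisation)

sepumez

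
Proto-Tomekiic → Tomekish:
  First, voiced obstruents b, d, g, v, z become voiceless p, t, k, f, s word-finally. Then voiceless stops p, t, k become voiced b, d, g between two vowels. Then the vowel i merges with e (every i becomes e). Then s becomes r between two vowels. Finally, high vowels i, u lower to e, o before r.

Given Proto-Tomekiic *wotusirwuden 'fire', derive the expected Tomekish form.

Tomekish: *wotusirwuden > wodusirwuden > woduserwuden > wodurerwuden > wodorerwuden  (by intervocalic voicing, vowel merger, rhotacism, pre-rhotic lowering)

wodorerwuden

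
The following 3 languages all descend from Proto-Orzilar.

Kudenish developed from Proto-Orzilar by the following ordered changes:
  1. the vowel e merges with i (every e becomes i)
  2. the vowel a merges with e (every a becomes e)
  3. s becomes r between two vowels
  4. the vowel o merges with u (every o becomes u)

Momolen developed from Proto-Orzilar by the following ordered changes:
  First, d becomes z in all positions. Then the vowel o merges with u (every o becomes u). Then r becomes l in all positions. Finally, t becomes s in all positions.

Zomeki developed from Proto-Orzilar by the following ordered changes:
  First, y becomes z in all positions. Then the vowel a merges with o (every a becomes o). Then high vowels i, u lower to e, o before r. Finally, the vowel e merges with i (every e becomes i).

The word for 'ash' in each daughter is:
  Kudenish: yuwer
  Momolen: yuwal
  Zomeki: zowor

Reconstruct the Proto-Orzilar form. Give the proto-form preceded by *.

Position 4: Kudenish has e, Momolen has a, Zomeki has o. Momolen preserves a here (none of its changes turn any other segment into a), so the proto-segment is *a.
Position 1: Kudenish has y, Momolen has y, Zomeki has z. Kudenish preserves y here (none of its changes turn any other segment into y), so the proto-segment is *y.
Position 2: Kudenish has u, Momolen has u, Zomeki has o. Taking the neighbouring segments as reconstructed: Kudenish u could go back to *o or *u; Momolen u could go back to *o or *u; Zomeki o could go back to *a or *o — the one source consistent with every daughter is *o.
Verify the candidate proto-form against each daughter:
Kudenish: *yowar > yower > yuwer  (by vowel merger, vowel merger)
Momolen: start from *yowar.
  rule 1: no change — yowar
  rule 2 (vowel merger): yowar → yuwar
  rule 3 (unconditioned shift): yuwar → yuwal
  rule 4: no change — yuwal
  ⇒ Momolen yuwal
Zomeki: start from *yowar.
  rule 1 (unconditioned shift): yowar → zowar
  rule 2 (vowel merger): zowar → zowor
  rule 3: no change — zowor
  rule 4: no change — zowor
  ⇒ Zomeki zowor
*yowar is the unique common source.

*yowar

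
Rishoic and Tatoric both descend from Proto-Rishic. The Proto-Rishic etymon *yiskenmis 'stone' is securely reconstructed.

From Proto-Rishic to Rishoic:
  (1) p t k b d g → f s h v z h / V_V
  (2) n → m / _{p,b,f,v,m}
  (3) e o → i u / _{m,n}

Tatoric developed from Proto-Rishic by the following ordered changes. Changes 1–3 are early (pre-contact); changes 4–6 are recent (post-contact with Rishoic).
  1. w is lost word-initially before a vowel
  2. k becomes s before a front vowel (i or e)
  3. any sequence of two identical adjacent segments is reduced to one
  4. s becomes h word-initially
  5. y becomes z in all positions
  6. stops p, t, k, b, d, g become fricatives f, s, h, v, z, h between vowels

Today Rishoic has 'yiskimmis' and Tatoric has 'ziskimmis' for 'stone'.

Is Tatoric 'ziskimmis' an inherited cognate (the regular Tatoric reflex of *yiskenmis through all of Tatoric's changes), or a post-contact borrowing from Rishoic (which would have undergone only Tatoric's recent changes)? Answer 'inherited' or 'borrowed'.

borrowed

If inherited, *yiskenmis would pass through all of Tatoric's changes:
Tatoric: *yiskenmis
  yiskenmis (rule 1 does not apply)
  yiskenmis → yissenmis   [palatalisation]
  yissenmis → yisenmis   [degemination]
  yisenmis (rule 4 does not apply)
  yisenmis → zisenmis   [unconditioned shift]
  zisenmis (rule 6 does not apply)
  giving Tatoric zisenmis.
If borrowed from Rishoic 'yiskimmis' after the early changes, it would undergo only the recent ones:
  rule 4 (debuccalisation): no change (yiskimmis)
  rule 5 (unconditioned shift): yiskimmis → ziskimmis
  rule 6 (intervocalic lenition): no change (ziskimmis)
  ⇒ as a loan: ziskimmis
Tatoric 'ziskimmis' matches the loan outcome 'ziskimmis', not the inherited 'zisenmis' — it skipped the early Tatoric changes, so it was borrowed from Rishoic.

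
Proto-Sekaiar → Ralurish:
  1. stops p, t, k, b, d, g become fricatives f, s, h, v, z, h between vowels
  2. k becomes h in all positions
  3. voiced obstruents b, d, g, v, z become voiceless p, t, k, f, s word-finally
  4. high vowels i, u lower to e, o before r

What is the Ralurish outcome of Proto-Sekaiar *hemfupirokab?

Ralurish: *hemfupirokab
  hemfupirokab → hemfufirohab   [intervocalic lenition]
  hemfufirohab (rule 2 does not apply)
  hemfufirohab → hemfufirohap   [final devoicing]
  hemfufirohap → hemfuferohap   [pre-rhotic lowering]
  giving Ralurish hemfuferohap.

hemfuferohap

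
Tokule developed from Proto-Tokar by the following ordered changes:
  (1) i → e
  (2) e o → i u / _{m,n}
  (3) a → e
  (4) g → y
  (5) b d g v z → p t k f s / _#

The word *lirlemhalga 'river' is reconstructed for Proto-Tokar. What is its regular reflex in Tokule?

Tokule: *lirlemhalga > lerlemhalga > lerlimhalga > lerlimhelge > lerlimhelye  (by vowel merger, pre-nasal raising, vowel merger, unconditioned shift)

lerlimhelye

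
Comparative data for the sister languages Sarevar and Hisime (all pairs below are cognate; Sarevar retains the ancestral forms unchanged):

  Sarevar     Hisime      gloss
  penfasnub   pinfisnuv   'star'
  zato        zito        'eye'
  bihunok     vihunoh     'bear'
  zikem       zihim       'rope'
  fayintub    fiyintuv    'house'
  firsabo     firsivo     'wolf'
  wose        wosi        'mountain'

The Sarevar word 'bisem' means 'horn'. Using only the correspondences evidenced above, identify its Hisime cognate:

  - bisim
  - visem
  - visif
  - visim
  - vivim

visim

bihunok ~ vihunoh — Sarevar b corresponds to Hisime v word-initially before a front vowel.
zikem ~ zihim — Sarevar e corresponds to Hisime i after a consonant, before a nasal.
Applying these to Sarevar 'bisem':
  bisem → visem   (b→v word-initially before a front vowel)
  visem → visim   (e→i after a consonant, before a nasal)
So the Hisime cognate is 'visim'.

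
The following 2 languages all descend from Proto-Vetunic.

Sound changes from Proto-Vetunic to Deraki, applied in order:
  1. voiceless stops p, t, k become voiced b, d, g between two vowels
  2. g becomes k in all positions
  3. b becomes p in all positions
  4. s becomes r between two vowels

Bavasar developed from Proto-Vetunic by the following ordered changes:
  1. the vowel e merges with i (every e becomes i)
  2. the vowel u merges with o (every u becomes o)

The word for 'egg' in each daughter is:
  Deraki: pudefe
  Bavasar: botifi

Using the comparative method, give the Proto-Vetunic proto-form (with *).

Position 1: Deraki has p, Bavasar has b. Bavasar preserves b here (none of its changes turn any other segment into b), so the proto-segment is *b.
Position 6: Deraki has e, Bavasar has i. Deraki preserves e here (none of its changes turn any other segment into e), so the proto-segment is *e.
Position 4: Deraki has e, Bavasar has i. Deraki preserves e here (none of its changes turn any other segment into e), so the proto-segment is *e.
Continuing position by position gives *butefe; check it forward:
Deraki: *butefe > budefe > pudefe  (by intervocalic voicing, unconditioned shift)
Bavasar: *butefe > butifi > botifi  (by vowel merger, vowel merger)
Only *butefe yields all of Deraki pudefe, Bavasar botifi.

*butefe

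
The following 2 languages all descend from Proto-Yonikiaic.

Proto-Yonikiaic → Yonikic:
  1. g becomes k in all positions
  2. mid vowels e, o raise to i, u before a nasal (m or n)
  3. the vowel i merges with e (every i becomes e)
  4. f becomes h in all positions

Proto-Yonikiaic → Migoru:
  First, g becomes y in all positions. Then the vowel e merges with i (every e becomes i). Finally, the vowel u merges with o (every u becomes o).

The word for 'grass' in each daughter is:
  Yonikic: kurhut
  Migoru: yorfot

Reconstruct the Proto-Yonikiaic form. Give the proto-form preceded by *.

*gurfut

Position 2: Yonikic has u, Migoru has o. Taking the neighbouring segments as reconstructed: Yonikic u can only go back to *u; Migoru o could go back to *o or *u — the one source consistent with every daughter is *u.
Position 5: Yonikic has u, Migoru has o. Taking the neighbouring segments as reconstructed: Yonikic u can only go back to *u; Migoru o could go back to *o or *u — the one source consistent with every daughter is *u.
Position 4: Yonikic has h, Migoru has f. Migoru preserves f here (none of its changes turn any other segment into f), so the proto-segment is *f.
Verify the candidate proto-form against each daughter:
Yonikic: start from *gurfut.
  rule 1 (unconditioned shift): gurfut → kurfut
  rule 2: no change — kurfut
  rule 3: no change — kurfut
  rule 4 (unconditioned shift): kurfut → kurhut
  ⇒ Yonikic kurhut
Migoru: start from *gurfut.
  rule 1 (unconditioned shift): gurfut → yurfut
  rule 2: no change — yurfut
  rule 3 (vowel merger): yurfut → yorfot
  ⇒ Migoru yorfot
*gurfut is the unique common source.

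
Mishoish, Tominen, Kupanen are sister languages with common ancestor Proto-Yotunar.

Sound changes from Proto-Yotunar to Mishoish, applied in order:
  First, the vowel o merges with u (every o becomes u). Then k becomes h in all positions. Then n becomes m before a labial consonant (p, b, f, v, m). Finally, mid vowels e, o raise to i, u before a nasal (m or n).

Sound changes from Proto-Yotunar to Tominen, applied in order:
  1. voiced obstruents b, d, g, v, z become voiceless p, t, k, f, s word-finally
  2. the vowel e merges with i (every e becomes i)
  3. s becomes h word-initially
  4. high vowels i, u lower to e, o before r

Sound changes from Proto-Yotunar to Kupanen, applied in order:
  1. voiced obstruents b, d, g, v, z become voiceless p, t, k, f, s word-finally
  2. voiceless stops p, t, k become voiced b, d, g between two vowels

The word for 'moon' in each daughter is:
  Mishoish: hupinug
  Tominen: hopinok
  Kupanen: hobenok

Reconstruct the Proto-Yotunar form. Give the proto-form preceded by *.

*hopenog

Position 3: Mishoish has p, Tominen has p, Kupanen has b. Mishoish preserves p here (none of its changes turn any other segment into p), so the proto-segment is *p.
Position 7: Mishoish has g, Tominen has k, Kupanen has k. Mishoish preserves g here (none of its changes turn any other segment into g), so the proto-segment is *g.
Position 6: Mishoish has u, Tominen has o, Kupanen has o. Kupanen preserves o here (none of its changes turn any other segment into o), so the proto-segment is *o.
This points to *hopenog. Verify forward in each daughter:
Mishoish: *hopenog
  hopenog → hupenug   [vowel merger]
  hupenug (rule 2 does not apply)
  hupenug (rule 3 does not apply)
  hupenug → hupinug   [pre-nasal raising]
  giving Mishoish hupinug.
Tominen: *hopenog
  hopenog → hopenok   [final devoicing]
  hopenok → hopinok   [vowel merger]
  hopinok (rule 3 does not apply)
  hopinok (rule 4 does not apply)
  giving Tominen hopinok.
Kupanen: *hopenog > hopenok > hobenok  (by final devoicing, intervocalic voicing)
Only *hopenog yields all of Mishoish hupinug, Tominen hopinok, Kupanen hobenok.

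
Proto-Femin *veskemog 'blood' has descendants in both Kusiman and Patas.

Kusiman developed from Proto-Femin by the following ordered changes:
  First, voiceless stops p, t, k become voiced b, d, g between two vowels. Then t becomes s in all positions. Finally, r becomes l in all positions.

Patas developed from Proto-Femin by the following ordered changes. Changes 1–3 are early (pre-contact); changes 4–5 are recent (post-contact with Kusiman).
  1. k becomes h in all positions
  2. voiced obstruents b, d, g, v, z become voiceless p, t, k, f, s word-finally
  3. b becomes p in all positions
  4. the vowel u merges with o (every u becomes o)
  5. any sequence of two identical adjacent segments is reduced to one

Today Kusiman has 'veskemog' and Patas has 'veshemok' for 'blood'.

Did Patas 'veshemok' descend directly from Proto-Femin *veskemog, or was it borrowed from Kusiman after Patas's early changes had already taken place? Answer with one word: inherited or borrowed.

inherited

If inherited, *veskemog would pass through all of Patas's changes:
Patas: start from *veskemog.
  rule 1 (unconditioned shift): veskemog → veshemog
  rule 2 (final devoicing): veshemog → veshemok
  rule 3: no change — veshemok
  rule 4: no change — veshemok
  rule 5: no change — veshemok
  ⇒ Patas veshemok
If borrowed from Kusiman 'veskemog' after the early changes, it would undergo only the recent ones:
  rule 4 (vowel merger): no change (veskemog)
  rule 5 (degemination): no change (veskemog)
  ⇒ as a loan: veskemog
Patas 'veshemok' matches the inherited outcome exactly, so it is an inherited cognate, not a loan.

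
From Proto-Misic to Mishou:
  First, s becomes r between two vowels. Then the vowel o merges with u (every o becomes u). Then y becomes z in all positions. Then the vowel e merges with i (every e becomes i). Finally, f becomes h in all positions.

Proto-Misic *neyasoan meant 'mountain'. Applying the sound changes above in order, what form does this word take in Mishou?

nizaruan

Mishou: *neyasoan
  neyasoan → neyaroan   [rhotacism]
  neyaroan → neyaruan   [vowel merger]
  neyaruan → nezaruan   [unconditioned shift]
  nezaruan → nizaruan   [vowel merger]
  nizaruan (rule 5 does not apply)
  giving Mishou nizaruan.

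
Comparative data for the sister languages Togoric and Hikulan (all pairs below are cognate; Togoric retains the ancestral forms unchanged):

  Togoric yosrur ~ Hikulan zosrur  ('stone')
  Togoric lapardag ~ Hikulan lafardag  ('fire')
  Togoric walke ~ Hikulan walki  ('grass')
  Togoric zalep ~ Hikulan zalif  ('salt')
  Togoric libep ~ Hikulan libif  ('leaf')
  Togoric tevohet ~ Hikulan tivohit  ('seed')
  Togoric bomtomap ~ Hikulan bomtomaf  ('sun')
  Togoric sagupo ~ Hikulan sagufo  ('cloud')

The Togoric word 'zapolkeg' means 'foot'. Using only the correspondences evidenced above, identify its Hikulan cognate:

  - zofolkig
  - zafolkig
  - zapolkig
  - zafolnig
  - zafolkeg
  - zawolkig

zafolkig

sagupo ~ sagufo — Togoric p corresponds to Hikulan f between vowels (before a back vowel).
tevohet ~ tivohit — Togoric e corresponds to Hikulan i after a consonant, before a consonant other than r, m, n, p, b, f, v.
Applying these to Togoric 'zapolkeg':
  zapolkeg → zafolkeg   (p→f between vowels (before a back vowel))
  zafolkeg → zafolkig   (e→i after a consonant, before a consonant other than r, m, n, p, b, f, v)
So the Hikulan cognate is 'zafolkig'.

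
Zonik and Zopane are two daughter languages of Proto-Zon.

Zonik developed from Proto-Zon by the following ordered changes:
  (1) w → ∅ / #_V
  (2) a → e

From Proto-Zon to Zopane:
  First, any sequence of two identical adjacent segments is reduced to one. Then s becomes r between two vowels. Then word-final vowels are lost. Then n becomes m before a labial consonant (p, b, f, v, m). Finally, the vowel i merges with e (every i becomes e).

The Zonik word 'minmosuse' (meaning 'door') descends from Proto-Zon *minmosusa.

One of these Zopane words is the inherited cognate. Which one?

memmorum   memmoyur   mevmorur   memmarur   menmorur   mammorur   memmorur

memmorur

Zopane: start from *minmosusa.
  rule 1: no change — minmosusa
  rule 2 (rhotacism): minmosusa → minmorura
  rule 3 (apocope): minmorura → minmorur
  rule 4 (nasal place assimilation): minmorur → mimmorur
  rule 5 (vowel merger): mimmorur → memmorur
  ⇒ Zopane memmorur
Among the options, 'memmorur' alone shows every Zopane change applied in order.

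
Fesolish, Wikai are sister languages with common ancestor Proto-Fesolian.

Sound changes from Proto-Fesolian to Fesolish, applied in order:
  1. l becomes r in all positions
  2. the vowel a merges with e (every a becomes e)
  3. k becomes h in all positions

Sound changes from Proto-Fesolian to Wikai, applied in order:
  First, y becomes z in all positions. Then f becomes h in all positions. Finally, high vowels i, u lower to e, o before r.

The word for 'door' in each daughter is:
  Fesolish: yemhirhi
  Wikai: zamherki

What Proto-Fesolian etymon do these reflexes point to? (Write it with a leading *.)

Position 1: Fesolish has y, Wikai has z. Fesolish preserves y here (none of its changes turn any other segment into y), so the proto-segment is *y.
Position 7: Fesolish has h, Wikai has k. Wikai preserves k here (none of its changes turn any other segment into k), so the proto-segment is *k.
Continuing position by position gives *yamhirki; check it forward:
Fesolish: *yamhirki
  yamhirki (rule 1 does not apply)
  yamhirki → yemhirki   [vowel merger]
  yemhirki → yemhirhi   [unconditioned shift]
  giving Fesolish yemhirhi.
Wikai: *yamhirki > zamhirki > zamherki  (by unconditioned shift, pre-rhotic lowering)
*yamhirki is the unique common source.

*yamhirki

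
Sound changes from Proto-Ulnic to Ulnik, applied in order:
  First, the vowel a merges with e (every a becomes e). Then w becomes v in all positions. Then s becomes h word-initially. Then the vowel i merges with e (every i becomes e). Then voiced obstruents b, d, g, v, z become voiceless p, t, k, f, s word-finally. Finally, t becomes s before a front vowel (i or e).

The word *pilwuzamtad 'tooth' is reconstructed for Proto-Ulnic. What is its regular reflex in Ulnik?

Ulnik: *pilwuzamtad > pilwuzemted > pilvuzemted > pelvuzemted > pelvuzemtet > pelvuzemset  (by vowel merger, unconditioned shift, vowel merger, final devoicing, palatalisation)

pelvuzemset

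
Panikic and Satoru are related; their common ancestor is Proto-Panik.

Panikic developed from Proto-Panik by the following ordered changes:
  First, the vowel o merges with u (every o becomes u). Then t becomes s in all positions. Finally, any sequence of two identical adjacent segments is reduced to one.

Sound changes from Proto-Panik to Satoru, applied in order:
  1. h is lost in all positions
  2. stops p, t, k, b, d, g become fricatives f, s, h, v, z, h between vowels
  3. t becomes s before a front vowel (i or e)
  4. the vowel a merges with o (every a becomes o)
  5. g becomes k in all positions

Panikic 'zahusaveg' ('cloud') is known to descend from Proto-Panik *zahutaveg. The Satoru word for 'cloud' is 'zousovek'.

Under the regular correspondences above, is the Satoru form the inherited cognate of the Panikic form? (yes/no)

yes

Derive the expected Satoru reflex of *zahutaveg:
Satoru: start from *zahutaveg.
  rule 1 (h-loss): zahutaveg → zautaveg
  rule 2 (intervocalic lenition): zautaveg → zausaveg
  rule 3: no change — zausaveg
  rule 4 (vowel merger): zausaveg → zousoveg
  rule 5 (unconditioned shift): zousoveg → zousovek
  ⇒ Satoru zousovek
Satoru 'zousovek' matches the regular reflex exactly, so the pair is cognate.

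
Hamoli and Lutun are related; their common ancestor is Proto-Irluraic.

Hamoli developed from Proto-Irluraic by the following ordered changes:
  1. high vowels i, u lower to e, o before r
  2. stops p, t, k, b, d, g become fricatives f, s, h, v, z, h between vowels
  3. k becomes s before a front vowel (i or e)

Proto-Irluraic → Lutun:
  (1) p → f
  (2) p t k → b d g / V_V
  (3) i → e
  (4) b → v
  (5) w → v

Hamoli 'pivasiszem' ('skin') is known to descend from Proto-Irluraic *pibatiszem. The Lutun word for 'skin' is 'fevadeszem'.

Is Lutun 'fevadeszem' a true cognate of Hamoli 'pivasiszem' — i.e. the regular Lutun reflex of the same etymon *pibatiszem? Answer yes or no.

Derive the expected Lutun reflex of *pibatiszem:
Lutun: start from *pibatiszem.
  rule 1 (unconditioned shift): pibatiszem → fibatiszem
  rule 2 (intervocalic voicing): fibatiszem → fibadiszem
  rule 3 (vowel merger): fibadiszem → febadeszem
  rule 4 (unconditioned shift): febadeszem → fevadeszem
  rule 5: no change — fevadeszem
  ⇒ Lutun fevadeszem
Lutun 'fevadeszem' matches the regular reflex exactly, so the pair is cognate.

yes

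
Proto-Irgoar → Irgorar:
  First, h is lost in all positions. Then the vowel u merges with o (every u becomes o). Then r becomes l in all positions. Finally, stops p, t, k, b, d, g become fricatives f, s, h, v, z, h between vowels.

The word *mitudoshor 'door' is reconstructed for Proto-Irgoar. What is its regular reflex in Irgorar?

Irgorar: *mitudoshor
  mitudoshor → mitudosor   [h-loss]
  mitudosor → mitodosor   [vowel merger]
  mitodosor → mitodosol   [unconditioned shift]
  mitodosol → misozosol   [intervocalic lenition]
  giving Irgorar misozosol.

misozosol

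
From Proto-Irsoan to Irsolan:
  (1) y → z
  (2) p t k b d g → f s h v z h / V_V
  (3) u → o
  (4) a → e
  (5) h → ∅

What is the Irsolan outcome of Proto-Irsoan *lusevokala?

losevoele

Irsolan: *lusevokala > lusevohala > losevohala > losevohele > losevoele  (by intervocalic lenition, vowel merger, vowel merger, h-loss)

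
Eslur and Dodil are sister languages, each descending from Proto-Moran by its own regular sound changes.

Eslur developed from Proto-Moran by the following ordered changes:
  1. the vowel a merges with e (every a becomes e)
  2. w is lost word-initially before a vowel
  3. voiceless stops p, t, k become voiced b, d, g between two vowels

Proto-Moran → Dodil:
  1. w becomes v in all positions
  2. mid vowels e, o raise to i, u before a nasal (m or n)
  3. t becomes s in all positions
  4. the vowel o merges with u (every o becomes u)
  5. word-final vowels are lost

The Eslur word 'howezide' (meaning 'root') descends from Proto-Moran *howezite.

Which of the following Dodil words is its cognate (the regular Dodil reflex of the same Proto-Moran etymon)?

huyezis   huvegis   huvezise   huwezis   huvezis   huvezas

huvezis

Dodil: *howezite
  howezite → hovezite   [unconditioned shift]
  hovezite (rule 2 does not apply)
  hovezite → hovezise   [unconditioned shift]
  hovezise → huvezise   [vowel merger]
  huvezise → huvezis   [apocope]
  giving Dodil huvezis.
Among the options, 'huvezis' alone shows every Dodil change applied in order.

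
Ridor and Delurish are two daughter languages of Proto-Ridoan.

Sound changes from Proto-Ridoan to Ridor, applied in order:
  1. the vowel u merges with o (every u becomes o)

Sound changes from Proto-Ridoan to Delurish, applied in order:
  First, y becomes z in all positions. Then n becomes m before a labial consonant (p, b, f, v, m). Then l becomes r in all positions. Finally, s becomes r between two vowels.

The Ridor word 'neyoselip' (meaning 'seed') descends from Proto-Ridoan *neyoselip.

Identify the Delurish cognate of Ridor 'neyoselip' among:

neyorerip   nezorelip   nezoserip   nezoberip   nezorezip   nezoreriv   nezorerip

nezorerip

Delurish: *neyoselip
  neyoselip → nezoselip   [unconditioned shift]
  nezoselip (rule 2 does not apply)
  nezoselip → nezoserip   [unconditioned shift]
  nezoserip → nezorerip   [rhotacism]
  giving Delurish nezorerip.
Among the options, 'nezorerip' alone shows every Delurish change applied in order.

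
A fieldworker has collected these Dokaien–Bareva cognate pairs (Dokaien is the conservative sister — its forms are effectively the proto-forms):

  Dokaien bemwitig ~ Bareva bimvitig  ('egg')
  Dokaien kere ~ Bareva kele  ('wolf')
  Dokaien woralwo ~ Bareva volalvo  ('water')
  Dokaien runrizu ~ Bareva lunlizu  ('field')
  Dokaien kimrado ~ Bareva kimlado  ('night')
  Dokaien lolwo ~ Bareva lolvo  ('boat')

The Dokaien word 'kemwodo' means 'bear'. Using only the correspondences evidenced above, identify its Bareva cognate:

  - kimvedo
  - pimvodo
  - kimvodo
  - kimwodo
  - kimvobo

bemwitig ~ bimvitig — Dokaien e corresponds to Bareva i after a consonant, before a nasal.
woralwo ~ volalvo, lolwo ~ lolvo — Dokaien w corresponds to Bareva v after a consonant, before a back vowel.
Applying these to Dokaien 'kemwodo':
  kemwodo → kimwodo   (e→i after a consonant, before a nasal)
  kimwodo → kimvodo   (w→v after a consonant, before a back vowel)
So the Bareva cognate is 'kimvodo'.

kimvodo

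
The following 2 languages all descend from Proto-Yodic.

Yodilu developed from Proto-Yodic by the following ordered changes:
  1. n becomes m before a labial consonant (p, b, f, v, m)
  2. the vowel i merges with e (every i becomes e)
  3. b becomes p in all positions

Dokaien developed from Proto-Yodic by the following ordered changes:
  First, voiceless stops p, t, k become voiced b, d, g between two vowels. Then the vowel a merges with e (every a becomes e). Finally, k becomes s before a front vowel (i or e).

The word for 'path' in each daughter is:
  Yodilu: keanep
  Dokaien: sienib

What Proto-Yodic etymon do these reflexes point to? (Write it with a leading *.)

Position 3: Yodilu has a, Dokaien has e. Yodilu preserves a here (none of its changes turn any other segment into a), so the proto-segment is *a.
Position 2: Yodilu has e, Dokaien has i. Dokaien preserves i here (none of its changes turn any other segment into i), so the proto-segment is *i.
Position 5: Yodilu has e, Dokaien has i. Dokaien preserves i here (none of its changes turn any other segment into i), so the proto-segment is *i.
This points to *kianib. Verify forward in each daughter:
Yodilu: *kianib > keaneb > keanep  (by vowel merger, unconditioned shift)
Dokaien: start from *kianib.
  rule 1: no change — kianib
  rule 2 (vowel merger): kianib → kienib
  rule 3 (palatalisation): kienib → sienib
  ⇒ Dokaien sienib
*kianib is the unique common source.

*kianib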